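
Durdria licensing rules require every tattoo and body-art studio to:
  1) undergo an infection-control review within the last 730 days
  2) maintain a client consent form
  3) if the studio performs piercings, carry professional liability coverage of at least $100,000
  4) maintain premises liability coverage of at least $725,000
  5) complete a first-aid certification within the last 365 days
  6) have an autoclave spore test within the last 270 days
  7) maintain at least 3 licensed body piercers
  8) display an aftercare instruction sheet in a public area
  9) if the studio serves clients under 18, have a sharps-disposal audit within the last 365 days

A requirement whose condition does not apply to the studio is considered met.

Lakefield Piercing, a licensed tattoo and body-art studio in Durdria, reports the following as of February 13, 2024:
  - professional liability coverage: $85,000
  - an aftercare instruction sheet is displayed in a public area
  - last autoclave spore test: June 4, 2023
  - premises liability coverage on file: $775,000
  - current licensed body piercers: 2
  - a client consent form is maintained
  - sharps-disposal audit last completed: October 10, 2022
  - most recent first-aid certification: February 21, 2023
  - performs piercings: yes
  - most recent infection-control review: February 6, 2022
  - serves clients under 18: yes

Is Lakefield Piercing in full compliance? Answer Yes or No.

1. infection-control review 737 days ago vs limit 730 → not met
2. client consent form present → met
3. condition 'performs piercings' holds; professional liability coverage $85,000 < $100,000 → not met
4. premises liability coverage $775,000 ≥ $725,000 → met
5. first-aid certification 357 days ago vs limit 365 → met
6. autoclave spore test 254 days ago vs limit 270 → met
7. licensed body piercers 2 < 3 → not met
8. aftercare instruction sheet present → met
9. condition 'serves clients under 18' holds; sharps-disposal audit 491 days ago vs limit 365 → not met
Not met: 1, 3, 7, 9

No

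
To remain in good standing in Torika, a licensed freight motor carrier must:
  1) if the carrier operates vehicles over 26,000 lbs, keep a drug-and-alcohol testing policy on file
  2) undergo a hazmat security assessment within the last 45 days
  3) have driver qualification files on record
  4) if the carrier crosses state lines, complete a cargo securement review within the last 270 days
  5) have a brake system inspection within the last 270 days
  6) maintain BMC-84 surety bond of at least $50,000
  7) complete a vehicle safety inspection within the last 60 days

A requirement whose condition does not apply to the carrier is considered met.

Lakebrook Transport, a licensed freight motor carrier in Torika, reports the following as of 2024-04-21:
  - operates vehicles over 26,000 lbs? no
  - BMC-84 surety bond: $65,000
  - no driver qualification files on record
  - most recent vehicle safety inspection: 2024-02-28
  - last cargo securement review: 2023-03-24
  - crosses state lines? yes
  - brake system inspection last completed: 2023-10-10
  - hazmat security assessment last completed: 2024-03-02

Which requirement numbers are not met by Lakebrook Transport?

1. condition 'operates vehicles over 26,000 lbs' does not hold → requirement n/a → met
2. hazmat security assessment 50 days ago vs limit 45 → not met
3. driver qualification files absent → not met
4. condition 'crosses state lines' holds; cargo securement review 394 days ago vs limit 270 → not met
5. brake system inspection 194 days ago vs limit 270 → met
6. BMC-84 surety bond $65,000 ≥ $50,000 → met
7. vehicle safety inspection 53 days ago vs limit 60 → met
Not met: 2, 3, 4

2, 3, 4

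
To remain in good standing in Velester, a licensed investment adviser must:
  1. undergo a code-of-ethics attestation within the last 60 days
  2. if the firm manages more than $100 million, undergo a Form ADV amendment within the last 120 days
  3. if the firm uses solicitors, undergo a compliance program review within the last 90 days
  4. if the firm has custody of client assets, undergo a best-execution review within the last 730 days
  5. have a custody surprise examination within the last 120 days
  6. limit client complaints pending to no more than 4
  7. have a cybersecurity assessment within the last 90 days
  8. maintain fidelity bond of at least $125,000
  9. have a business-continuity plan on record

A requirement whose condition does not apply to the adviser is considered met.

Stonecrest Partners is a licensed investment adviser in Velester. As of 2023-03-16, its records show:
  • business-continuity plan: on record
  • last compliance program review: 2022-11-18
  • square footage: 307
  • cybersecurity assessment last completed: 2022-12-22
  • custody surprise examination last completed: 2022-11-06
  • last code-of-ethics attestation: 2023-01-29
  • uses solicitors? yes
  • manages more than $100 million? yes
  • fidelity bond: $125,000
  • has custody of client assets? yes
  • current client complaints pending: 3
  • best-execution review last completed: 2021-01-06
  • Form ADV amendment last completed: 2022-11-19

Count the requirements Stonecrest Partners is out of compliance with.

1. code-of-ethics attestation 46 days ago vs limit 60 → met
2. condition 'manages more than $100 million' holds; Form ADV amendment 117 days ago vs limit 120 → met
3. condition 'uses solicitors' holds; compliance program review 118 days ago vs limit 90 → not met
4. condition 'has custody of client assets' holds; best-execution review 799 days ago vs limit 730 → not met
5. custody surprise examination 130 days ago vs limit 120 → not met
6. client complaints pending 3 ≤ 4 → met
7. cybersecurity assessment 84 days ago vs limit 90 → met
8. fidelity bond $125,000 ≥ $125,000 → met
9. business-continuity plan present → met
Not met: 3 of 9

3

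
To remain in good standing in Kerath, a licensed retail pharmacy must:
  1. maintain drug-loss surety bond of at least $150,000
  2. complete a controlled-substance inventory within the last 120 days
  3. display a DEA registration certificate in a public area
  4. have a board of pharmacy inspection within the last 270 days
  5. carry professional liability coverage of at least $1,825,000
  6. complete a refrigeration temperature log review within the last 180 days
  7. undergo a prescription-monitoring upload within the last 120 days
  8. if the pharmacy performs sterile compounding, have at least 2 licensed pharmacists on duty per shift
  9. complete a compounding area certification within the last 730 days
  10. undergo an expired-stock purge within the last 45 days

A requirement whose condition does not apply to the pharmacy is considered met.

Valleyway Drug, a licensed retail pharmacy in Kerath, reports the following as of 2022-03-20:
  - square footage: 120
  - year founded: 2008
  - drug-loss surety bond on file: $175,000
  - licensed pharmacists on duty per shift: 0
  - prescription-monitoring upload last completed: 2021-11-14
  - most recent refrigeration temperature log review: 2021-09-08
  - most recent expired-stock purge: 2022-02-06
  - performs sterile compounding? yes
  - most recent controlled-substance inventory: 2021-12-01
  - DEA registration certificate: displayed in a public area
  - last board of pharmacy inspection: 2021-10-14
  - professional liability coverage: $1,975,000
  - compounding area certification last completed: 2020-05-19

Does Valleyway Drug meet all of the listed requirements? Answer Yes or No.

No

1. drug-loss surety bond $175,000 ≥ $150,000 → met
2. controlled-substance inventory 109 days ago vs limit 120 → met
3. DEA registration certificate present → met
4. board of pharmacy inspection 157 days ago vs limit 270 → met
5. professional liability coverage $1,975,000 ≥ $1,825,000 → met
6. refrigeration temperature log review 193 days ago vs limit 180 → not met
7. prescription-monitoring upload 126 days ago vs limit 120 → not met
8. condition 'performs sterile compounding' holds; licensed pharmacists on duty per shift 0 < 2 → not met
9. compounding area certification 670 days ago vs limit 730 → met
10. expired-stock purge 42 days ago vs limit 45 → met
Not met: 6, 7, 8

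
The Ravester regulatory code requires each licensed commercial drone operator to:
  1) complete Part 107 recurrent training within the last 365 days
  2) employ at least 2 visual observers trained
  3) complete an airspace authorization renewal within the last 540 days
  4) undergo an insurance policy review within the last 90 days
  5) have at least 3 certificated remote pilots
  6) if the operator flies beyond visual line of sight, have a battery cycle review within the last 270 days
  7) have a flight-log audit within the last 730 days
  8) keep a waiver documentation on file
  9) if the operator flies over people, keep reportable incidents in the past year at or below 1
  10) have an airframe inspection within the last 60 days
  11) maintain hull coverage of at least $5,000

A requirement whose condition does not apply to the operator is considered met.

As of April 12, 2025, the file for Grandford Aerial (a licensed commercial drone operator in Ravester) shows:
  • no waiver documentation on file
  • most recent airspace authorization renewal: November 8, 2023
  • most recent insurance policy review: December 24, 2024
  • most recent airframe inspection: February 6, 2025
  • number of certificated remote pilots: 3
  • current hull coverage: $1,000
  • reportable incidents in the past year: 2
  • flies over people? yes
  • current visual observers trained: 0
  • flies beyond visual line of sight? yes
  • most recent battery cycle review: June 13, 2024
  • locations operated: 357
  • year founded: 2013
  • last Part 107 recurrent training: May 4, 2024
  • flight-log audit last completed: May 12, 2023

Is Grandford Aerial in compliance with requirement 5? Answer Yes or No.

5. certificated remote pilots 3 ≥ 3 → met

Yes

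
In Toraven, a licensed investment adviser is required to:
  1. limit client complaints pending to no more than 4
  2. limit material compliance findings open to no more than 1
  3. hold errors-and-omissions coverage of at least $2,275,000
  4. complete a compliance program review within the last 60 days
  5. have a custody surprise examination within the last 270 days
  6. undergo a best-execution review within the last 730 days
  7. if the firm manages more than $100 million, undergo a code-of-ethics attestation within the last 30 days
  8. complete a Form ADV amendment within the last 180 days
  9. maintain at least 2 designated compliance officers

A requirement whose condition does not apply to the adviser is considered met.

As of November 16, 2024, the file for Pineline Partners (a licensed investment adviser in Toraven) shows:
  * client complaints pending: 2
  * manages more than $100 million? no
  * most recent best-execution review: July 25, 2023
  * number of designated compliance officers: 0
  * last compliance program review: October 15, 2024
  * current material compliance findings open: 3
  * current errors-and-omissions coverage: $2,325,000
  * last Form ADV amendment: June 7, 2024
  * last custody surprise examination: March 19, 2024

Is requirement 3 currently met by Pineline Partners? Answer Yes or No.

3. errors-and-omissions coverage $2,325,000 ≥ $2,275,000 → met

Yes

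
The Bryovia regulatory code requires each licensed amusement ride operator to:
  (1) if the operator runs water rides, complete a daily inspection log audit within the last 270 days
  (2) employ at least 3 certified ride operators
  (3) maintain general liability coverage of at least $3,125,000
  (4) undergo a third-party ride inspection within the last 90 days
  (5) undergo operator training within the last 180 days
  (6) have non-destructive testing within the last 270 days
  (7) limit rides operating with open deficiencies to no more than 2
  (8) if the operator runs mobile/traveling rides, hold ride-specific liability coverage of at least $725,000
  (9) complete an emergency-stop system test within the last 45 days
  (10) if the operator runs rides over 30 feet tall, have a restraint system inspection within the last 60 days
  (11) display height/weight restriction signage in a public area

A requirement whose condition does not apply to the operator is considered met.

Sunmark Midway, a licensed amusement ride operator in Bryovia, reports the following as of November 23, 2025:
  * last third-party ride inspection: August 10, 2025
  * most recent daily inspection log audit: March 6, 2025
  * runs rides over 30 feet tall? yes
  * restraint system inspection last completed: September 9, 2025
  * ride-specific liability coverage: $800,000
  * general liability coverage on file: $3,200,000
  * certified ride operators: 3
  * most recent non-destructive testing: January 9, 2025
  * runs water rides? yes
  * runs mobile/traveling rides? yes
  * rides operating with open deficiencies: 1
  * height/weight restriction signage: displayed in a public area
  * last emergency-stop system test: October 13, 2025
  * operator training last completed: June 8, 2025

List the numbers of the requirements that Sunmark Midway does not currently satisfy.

4, 6, 10

1. condition 'runs water rides' holds; daily inspection log audit 262 days ago vs limit 270 → met
2. certified ride operators 3 ≥ 3 → met
3. general liability coverage $3,200,000 ≥ $3,125,000 → met
4. third-party ride inspection 105 days ago vs limit 90 → not met
5. operator training 168 days ago vs limit 180 → met
6. non-destructive testing 318 days ago vs limit 270 → not met
7. rides operating with open deficiencies 1 ≤ 2 → met
8. condition 'runs mobile/traveling rides' holds; ride-specific liability coverage $800,000 ≥ $725,000 → met
9. emergency-stop system test 41 days ago vs limit 45 → met
10. condition 'runs rides over 30 feet tall' holds; restraint system inspection 75 days ago vs limit 60 → not met
11. height/weight restriction signage present → met
Not met: 4, 6, 10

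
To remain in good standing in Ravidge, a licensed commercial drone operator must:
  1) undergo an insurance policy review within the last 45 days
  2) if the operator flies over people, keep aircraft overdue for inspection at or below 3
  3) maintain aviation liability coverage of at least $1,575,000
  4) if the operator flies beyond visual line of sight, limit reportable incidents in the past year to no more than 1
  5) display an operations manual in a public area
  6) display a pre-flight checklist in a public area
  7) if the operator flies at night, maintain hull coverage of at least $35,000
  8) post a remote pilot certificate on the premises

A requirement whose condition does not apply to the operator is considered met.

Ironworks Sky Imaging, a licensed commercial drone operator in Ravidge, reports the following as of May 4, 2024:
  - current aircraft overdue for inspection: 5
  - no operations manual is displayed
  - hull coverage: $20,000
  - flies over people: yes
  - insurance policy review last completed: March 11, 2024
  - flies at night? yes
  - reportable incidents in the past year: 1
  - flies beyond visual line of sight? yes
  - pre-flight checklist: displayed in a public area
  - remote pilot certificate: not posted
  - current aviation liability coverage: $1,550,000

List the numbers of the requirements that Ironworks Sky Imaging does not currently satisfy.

1, 2, 3, 5, 7, 8

1. insurance policy review 54 days ago vs limit 45 → not met
2. condition 'flies over people' holds; aircraft overdue for inspection 5 > 3 → not met
3. aviation liability coverage $1,550,000 < $1,575,000 → not met
4. condition 'flies beyond visual line of sight' holds; reportable incidents in the past year 1 ≤ 1 → met
5. operations manual absent → not met
6. pre-flight checklist present → met
7. condition 'flies at night' holds; hull coverage $20,000 < $35,000 → not met
8. remote pilot certificate absent → not met
Not met: 1, 2, 3, 5, 7, 8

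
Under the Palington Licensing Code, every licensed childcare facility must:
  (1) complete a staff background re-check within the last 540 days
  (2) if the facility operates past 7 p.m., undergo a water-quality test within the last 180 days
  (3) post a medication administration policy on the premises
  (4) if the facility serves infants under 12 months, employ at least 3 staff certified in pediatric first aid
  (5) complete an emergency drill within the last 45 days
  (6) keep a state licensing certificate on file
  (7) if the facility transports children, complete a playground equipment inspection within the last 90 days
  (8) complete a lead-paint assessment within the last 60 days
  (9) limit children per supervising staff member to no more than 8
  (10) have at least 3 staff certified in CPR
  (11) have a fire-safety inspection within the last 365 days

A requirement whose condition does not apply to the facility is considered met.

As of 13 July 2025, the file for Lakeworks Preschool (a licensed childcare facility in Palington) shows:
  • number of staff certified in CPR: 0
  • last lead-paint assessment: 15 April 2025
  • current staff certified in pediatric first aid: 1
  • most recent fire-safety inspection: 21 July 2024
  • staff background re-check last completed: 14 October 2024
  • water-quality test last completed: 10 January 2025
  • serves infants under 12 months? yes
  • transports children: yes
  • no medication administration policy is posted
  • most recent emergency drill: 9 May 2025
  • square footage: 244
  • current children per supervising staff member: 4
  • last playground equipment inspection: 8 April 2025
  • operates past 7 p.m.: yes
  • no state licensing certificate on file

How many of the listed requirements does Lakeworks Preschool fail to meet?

1. staff background re-check 272 days ago vs limit 540 → met
2. condition 'operates past 7 p.m.' holds; water-quality test 184 days ago vs limit 180 → not met
3. medication administration policy absent → not met
4. condition 'serves infants under 12 months' holds; staff certified in pediatric first aid 1 < 3 → not met
5. emergency drill 65 days ago vs limit 45 → not met
6. state licensing certificate absent → not met
7. condition 'transports children' holds; playground equipment inspection 96 days ago vs limit 90 → not met
8. lead-paint assessment 89 days ago vs limit 60 → not met
9. children per supervising staff member 4 ≤ 8 → met
10. staff certified in CPR 0 < 3 → not met
11. fire-safety inspection 357 days ago vs limit 365 → met
Not met: 8 of 11

8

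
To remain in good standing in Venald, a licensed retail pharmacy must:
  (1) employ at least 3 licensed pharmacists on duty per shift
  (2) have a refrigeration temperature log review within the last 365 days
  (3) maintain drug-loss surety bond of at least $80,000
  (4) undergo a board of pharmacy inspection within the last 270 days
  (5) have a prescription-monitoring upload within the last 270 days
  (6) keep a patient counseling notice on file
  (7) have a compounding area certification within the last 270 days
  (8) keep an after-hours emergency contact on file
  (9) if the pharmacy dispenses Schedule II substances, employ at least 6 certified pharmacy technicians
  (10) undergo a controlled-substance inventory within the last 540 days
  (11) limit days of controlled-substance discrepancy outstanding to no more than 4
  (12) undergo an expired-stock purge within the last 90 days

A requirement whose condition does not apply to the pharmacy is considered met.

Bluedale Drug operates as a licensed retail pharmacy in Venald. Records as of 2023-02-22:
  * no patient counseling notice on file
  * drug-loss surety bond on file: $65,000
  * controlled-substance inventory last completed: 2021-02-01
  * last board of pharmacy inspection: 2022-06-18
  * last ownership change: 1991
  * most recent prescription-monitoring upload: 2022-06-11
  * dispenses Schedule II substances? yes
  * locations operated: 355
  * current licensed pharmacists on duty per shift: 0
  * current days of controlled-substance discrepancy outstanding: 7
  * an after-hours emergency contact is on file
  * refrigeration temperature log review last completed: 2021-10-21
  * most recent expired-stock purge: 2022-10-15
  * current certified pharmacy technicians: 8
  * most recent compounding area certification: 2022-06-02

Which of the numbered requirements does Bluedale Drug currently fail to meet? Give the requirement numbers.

1, 2, 3, 6, 10, 11, 12

1. licensed pharmacists on duty per shift 0 < 3 → not met
2. refrigeration temperature log review 489 days ago vs limit 365 → not met
3. drug-loss surety bond $65,000 < $80,000 → not met
4. board of pharmacy inspection 249 days ago vs limit 270 → met
5. prescription-monitoring upload 256 days ago vs limit 270 → met
6. patient counseling notice absent → not met
7. compounding area certification 265 days ago vs limit 270 → met
8. after-hours emergency contact present → met
9. condition 'dispenses Schedule II substances' holds; certified pharmacy technicians 8 ≥ 6 → met
10. controlled-substance inventory 751 days ago vs limit 540 → not met
11. days of controlled-substance discrepancy outstanding 7 > 4 → not met
12. expired-stock purge 130 days ago vs limit 90 → not met
Not met: 1, 2, 3, 6, 10, 11, 12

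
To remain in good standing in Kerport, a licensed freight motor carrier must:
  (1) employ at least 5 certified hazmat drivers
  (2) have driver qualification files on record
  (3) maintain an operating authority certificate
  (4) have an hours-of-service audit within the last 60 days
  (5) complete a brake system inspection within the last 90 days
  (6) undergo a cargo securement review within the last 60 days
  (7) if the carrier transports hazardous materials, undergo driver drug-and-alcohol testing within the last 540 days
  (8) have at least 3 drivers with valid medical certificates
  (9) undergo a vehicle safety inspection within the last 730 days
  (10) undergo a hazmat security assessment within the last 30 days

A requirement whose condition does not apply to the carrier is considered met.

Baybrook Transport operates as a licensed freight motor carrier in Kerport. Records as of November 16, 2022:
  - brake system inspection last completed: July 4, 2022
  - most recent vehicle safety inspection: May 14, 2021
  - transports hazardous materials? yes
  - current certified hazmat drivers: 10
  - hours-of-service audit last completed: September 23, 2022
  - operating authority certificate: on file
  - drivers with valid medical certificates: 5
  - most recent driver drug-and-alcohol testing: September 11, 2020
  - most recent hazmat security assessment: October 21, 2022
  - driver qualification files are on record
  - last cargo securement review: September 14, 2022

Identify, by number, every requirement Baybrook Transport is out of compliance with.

1. certified hazmat drivers 10 ≥ 5 → met
2. driver qualification files present → met
3. operating authority certificate present → met
4. hours-of-service audit 54 days ago vs limit 60 → met
5. brake system inspection 135 days ago vs limit 90 → not met
6. cargo securement review 63 days ago vs limit 60 → not met
7. condition 'transports hazardous materials' holds; driver drug-and-alcohol testing 796 days ago vs limit 540 → not met
8. drivers with valid medical certificates 5 ≥ 3 → met
9. vehicle safety inspection 551 days ago vs limit 730 → met
10. hazmat security assessment 26 days ago vs limit 30 → met
Not met: 5, 6, 7

5, 6, 7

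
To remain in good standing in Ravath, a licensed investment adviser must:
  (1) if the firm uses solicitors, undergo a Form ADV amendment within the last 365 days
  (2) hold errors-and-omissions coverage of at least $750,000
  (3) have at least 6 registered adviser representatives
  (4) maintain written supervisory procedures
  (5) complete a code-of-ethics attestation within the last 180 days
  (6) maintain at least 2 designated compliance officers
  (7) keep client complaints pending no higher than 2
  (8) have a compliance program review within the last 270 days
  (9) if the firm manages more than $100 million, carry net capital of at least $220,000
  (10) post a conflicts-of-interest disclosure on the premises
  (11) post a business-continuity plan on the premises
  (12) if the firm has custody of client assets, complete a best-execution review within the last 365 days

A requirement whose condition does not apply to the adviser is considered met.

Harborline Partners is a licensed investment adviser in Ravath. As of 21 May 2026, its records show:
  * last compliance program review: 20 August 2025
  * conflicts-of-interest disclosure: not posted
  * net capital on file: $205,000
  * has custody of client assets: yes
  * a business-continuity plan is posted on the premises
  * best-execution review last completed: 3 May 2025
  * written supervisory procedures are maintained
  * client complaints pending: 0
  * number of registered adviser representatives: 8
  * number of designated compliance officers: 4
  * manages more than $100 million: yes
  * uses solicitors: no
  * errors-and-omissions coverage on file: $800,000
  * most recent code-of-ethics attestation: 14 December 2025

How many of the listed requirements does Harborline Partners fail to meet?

1. condition 'uses solicitors' does not hold → requirement n/a → met
2. errors-and-omissions coverage $800,000 ≥ $750,000 → met
3. registered adviser representatives 8 ≥ 6 → met
4. written supervisory procedures present → met
5. code-of-ethics attestation 158 days ago vs limit 180 → met
6. designated compliance officers 4 ≥ 2 → met
7. client complaints pending 0 ≤ 2 → met
8. compliance program review 274 days ago vs limit 270 → not met
9. condition 'manages more than $100 million' holds; net capital $205,000 < $220,000 → not met
10. conflicts-of-interest disclosure absent → not met
11. business-continuity plan present → met
12. condition 'has custody of client assets' holds; best-execution review 383 days ago vs limit 365 → not met
Not met: 4 of 12

4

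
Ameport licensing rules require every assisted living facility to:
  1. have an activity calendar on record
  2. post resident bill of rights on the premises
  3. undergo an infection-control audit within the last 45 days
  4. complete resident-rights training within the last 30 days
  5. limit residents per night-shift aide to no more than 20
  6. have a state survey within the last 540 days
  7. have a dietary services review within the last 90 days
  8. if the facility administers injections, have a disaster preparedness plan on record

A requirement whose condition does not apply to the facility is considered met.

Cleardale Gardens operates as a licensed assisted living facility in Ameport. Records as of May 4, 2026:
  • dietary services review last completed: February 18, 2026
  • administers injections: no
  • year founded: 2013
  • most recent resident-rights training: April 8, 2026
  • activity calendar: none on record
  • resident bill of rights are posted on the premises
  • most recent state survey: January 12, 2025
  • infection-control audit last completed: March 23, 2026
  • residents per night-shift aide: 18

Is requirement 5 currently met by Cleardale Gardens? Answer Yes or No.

Yes

5. residents per night-shift aide 18 ≤ 20 → met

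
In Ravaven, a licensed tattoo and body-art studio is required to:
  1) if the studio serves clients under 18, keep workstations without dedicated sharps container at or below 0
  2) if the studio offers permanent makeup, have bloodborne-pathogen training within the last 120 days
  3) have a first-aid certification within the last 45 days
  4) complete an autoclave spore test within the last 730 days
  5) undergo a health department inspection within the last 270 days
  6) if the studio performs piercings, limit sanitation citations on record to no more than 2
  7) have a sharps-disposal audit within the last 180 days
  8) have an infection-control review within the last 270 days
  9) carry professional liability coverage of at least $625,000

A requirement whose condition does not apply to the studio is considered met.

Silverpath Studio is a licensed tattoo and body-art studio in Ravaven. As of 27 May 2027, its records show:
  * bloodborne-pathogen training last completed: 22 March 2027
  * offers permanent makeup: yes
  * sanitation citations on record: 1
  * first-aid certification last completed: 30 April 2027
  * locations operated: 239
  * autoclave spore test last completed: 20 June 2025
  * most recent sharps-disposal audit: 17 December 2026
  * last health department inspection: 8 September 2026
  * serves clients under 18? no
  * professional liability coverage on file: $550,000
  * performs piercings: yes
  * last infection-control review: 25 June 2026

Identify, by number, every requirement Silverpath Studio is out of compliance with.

8, 9

1. condition 'serves clients under 18' does not hold → requirement n/a → met
2. condition 'offers permanent makeup' holds; bloodborne-pathogen training 66 days ago vs limit 120 → met
3. first-aid certification 27 days ago vs limit 45 → met
4. autoclave spore test 706 days ago vs limit 730 → met
5. health department inspection 261 days ago vs limit 270 → met
6. condition 'performs piercings' holds; sanitation citations on record 1 ≤ 2 → met
7. sharps-disposal audit 161 days ago vs limit 180 → met
8. infection-control review 336 days ago vs limit 270 → not met
9. professional liability coverage $550,000 < $625,000 → not met
Not met: 8, 9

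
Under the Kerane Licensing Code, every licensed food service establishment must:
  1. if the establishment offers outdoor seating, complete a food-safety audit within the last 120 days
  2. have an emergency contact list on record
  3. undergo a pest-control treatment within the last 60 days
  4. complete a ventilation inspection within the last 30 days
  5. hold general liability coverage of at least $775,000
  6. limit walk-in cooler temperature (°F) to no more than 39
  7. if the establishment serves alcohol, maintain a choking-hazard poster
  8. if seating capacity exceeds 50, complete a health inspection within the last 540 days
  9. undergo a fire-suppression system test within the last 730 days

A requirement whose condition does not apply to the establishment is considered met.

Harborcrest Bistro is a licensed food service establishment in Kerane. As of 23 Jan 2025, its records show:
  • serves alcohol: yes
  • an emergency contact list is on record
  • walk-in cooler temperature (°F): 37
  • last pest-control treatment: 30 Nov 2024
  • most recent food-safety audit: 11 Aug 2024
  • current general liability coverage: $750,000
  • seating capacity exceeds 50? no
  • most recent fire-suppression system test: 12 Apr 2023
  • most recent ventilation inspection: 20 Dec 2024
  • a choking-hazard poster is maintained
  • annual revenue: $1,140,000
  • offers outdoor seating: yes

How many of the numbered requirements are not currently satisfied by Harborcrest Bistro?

3

1. condition 'offers outdoor seating' holds; food-safety audit 165 days ago vs limit 120 → not met
2. emergency contact list present → met
3. pest-control treatment 54 days ago vs limit 60 → met
4. ventilation inspection 34 days ago vs limit 30 → not met
5. general liability coverage $750,000 < $775,000 → not met
6. walk-in cooler temperature (°F) 37 ≤ 39 → met
7. condition 'serves alcohol' holds; choking-hazard poster present → met
8. condition 'seating capacity exceeds 50' does not hold → requirement n/a → met
9. fire-suppression system test 652 days ago vs limit 730 → met
Not met: 3 of 9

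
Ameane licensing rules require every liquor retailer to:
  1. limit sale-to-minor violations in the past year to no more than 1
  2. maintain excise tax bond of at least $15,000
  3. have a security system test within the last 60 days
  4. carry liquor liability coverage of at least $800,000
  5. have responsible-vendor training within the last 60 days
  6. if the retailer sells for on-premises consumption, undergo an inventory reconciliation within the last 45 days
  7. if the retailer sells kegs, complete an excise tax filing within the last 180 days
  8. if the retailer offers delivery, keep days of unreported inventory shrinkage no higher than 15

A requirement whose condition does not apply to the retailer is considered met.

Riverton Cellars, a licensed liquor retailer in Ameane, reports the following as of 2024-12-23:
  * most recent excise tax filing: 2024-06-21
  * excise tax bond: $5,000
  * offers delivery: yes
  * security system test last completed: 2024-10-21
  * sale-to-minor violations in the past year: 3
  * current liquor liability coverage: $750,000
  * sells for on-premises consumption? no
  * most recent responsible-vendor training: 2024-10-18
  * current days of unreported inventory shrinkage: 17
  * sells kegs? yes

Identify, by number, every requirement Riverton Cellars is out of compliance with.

1, 2, 3, 4, 5, 7, 8

1. sale-to-minor violations in the past year 3 > 1 → not met
2. excise tax bond $5,000 < $15,000 → not met
3. security system test 63 days ago vs limit 60 → not met
4. liquor liability coverage $750,000 < $800,000 → not met
5. responsible-vendor training 66 days ago vs limit 60 → not met
6. condition 'sells for on-premises consumption' does not hold → requirement n/a → met
7. condition 'sells kegs' holds; excise tax filing 185 days ago vs limit 180 → not met
8. condition 'offers delivery' holds; days of unreported inventory shrinkage 17 > 15 → not met
Not met: 1, 2, 3, 4, 5, 7, 8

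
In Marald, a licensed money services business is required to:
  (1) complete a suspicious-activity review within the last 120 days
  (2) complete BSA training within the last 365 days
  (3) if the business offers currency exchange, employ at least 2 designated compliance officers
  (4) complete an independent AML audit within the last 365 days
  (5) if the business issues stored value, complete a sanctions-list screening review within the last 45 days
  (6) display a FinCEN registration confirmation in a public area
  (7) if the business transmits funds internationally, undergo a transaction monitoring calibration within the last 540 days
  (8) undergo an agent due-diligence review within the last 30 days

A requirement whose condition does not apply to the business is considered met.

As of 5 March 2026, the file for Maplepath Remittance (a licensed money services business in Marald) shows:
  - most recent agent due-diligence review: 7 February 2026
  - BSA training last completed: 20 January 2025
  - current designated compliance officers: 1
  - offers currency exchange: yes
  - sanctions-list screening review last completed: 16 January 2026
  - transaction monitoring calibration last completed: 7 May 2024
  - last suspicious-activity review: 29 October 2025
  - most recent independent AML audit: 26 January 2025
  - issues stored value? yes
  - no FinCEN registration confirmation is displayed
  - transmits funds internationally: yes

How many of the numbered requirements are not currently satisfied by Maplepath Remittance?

7

1. suspicious-activity review 127 days ago vs limit 120 → not met
2. BSA training 409 days ago vs limit 365 → not met
3. condition 'offers currency exchange' holds; designated compliance officers 1 < 2 → not met
4. independent AML audit 403 days ago vs limit 365 → not met
5. condition 'issues stored value' holds; sanctions-list screening review 48 days ago vs limit 45 → not met
6. FinCEN registration confirmation absent → not met
7. condition 'transmits funds internationally' holds; transaction monitoring calibration 667 days ago vs limit 540 → not met
8. agent due-diligence review 26 days ago vs limit 30 → met
Not met: 7 of 8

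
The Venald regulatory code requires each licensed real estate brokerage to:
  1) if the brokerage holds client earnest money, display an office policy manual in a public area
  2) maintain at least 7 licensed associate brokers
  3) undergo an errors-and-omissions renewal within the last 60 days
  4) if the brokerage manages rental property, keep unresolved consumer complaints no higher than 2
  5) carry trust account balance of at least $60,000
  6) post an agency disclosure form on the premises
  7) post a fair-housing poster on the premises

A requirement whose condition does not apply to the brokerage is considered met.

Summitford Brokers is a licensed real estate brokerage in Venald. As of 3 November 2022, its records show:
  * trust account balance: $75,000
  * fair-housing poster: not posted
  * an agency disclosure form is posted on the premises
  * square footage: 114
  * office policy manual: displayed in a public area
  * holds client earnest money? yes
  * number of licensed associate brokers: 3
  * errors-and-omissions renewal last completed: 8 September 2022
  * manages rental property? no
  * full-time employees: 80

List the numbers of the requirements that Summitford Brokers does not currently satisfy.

2, 7

1. condition 'holds client earnest money' holds; office policy manual present → met
2. licensed associate brokers 3 < 7 → not met
3. errors-and-omissions renewal 56 days ago vs limit 60 → met
4. condition 'manages rental property' does not hold → requirement n/a → met
5. trust account balance $75,000 ≥ $60,000 → met
6. agency disclosure form present → met
7. fair-housing poster absent → not met
Not met: 2, 7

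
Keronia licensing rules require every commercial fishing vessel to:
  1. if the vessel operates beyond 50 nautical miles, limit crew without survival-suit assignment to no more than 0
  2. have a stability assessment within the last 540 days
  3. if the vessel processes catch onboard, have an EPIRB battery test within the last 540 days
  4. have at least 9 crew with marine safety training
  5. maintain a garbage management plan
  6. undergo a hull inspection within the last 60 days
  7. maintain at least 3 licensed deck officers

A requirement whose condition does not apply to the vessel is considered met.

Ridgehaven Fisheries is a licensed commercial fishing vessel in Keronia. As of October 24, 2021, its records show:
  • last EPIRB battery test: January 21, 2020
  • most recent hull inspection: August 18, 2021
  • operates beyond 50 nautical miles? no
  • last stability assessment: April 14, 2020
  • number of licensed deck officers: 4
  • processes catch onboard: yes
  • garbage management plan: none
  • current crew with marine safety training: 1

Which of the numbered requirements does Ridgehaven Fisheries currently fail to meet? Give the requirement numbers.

2, 3, 4, 5, 6

1. condition 'operates beyond 50 nautical miles' does not hold → requirement n/a → met
2. stability assessment 558 days ago vs limit 540 → not met
3. condition 'processes catch onboard' holds; EPIRB battery test 642 days ago vs limit 540 → not met
4. crew with marine safety training 1 < 9 → not met
5. garbage management plan absent → not met
6. hull inspection 67 days ago vs limit 60 → not met
7. licensed deck officers 4 ≥ 3 → met
Not met: 2, 3, 4, 5, 6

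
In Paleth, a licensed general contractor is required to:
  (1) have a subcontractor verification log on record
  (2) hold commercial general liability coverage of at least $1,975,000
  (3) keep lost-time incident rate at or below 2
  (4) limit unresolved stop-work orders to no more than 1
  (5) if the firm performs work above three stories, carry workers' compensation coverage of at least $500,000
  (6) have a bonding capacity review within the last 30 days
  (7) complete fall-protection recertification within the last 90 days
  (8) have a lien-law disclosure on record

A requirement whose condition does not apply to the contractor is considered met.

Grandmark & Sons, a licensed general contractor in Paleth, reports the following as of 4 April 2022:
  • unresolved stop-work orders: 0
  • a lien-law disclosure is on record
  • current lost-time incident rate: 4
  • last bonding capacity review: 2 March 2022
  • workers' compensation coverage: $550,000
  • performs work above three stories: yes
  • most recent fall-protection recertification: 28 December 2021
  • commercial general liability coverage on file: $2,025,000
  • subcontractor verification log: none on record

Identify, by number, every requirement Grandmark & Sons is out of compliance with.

1. subcontractor verification log absent → not met
2. commercial general liability coverage $2,025,000 ≥ $1,975,000 → met
3. lost-time incident rate 4 > 2 → not met
4. unresolved stop-work orders 0 ≤ 1 → met
5. condition 'performs work above three stories' holds; workers' compensation coverage $550,000 ≥ $500,000 → met
6. bonding capacity review 33 days ago vs limit 30 → not met
7. fall-protection recertification 97 days ago vs limit 90 → not met
8. lien-law disclosure present → met
Not met: 1, 3, 6, 7

1, 3, 6, 7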